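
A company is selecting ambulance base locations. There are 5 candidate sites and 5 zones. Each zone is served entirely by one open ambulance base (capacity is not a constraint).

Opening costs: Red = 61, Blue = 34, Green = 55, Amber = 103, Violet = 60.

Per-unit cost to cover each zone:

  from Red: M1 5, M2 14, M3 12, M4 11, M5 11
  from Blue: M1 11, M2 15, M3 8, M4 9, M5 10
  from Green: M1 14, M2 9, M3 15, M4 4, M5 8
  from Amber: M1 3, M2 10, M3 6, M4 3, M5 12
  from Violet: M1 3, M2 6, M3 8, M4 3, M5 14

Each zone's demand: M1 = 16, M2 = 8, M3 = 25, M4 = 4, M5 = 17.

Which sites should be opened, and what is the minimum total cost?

Open Green and Violet; minimum total cost 559.

For any fixed open set, each zone goes to its cheapest open site; total = fixed + service.
{Green, Violet}: M1→Violet 3·16=48, M2→Violet 6·8=48, M3→Violet 8·25=200, M4→Violet 3·4=12, M5→Green 8·17=136. Service 444; fixed 115; total 559.
{Blue, Violet}: service 478 + fixed 94 = 572
{Green, Amber}: M1→Amber 3·16=48, M2→Green 9·8=72, M3→Amber 6·25=150, M4→Amber 3·4=12, M5→Green 8·17=136. Service 418; fixed 158; total 576.
{Red, Blue, Green, Amber, Violet}: service 394 + fixed 313 = 707
No other subset beats 559.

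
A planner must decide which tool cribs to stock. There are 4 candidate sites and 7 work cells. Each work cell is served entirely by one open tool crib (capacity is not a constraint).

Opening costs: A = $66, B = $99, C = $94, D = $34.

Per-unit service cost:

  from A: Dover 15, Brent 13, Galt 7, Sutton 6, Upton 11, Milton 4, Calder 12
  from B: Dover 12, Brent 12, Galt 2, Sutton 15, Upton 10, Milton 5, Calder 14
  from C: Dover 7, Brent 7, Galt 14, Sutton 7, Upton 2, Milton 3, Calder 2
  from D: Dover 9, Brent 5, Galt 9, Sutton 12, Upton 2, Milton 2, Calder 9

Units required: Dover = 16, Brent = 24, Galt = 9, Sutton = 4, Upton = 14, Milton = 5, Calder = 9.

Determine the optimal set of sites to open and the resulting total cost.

For any fixed open set, each work cell goes to its cheapest open site; total = fixed + service.
{C, D}: Dover→C 7·16=112, Brent→D 5·24=120, Galt→D 9·9=81, Sutton→C 7·4=28, Upton→C 2·14=28, Milton→D 2·5=10, Calder→C 2·9=18. Service 397; fixed 128; total 525.
{D}: service 512 + fixed 34 = 546
{B, C, D}: Dover→C 7·16=112, Brent→D 5·24=120, Galt→B 2·9=18, Sutton→C 7·4=28, Upton→C 2·14=28, Milton→D 2·5=10, Calder→C 2·9=18. Service 334; fixed 227; total 561.
{A, B, C, D}: Dover→C 7·16=112, Brent→D 5·24=120, Galt→B 2·9=18, Sutton→A 6·4=24, Upton→C 2·14=28, Milton→D 2·5=10, Calder→C 2·9=18. Service 330; fixed 293; total 623.
No other subset beats 525.

Open C and D; minimum total cost 525.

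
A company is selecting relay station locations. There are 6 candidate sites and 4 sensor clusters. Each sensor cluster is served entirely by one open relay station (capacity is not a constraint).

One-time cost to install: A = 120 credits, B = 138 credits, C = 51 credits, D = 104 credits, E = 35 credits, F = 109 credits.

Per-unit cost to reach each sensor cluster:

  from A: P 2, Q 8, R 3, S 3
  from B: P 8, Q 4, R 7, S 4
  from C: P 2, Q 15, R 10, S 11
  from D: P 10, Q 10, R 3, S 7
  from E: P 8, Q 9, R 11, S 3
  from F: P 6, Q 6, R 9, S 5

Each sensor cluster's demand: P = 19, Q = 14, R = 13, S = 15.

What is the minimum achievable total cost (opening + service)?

For any fixed open set, each sensor cluster goes to its cheapest open site; total = fixed + service.
{A}: P→A 2·19=38, Q→A 8·14=112, R→A 3·13=39, S→A 3·15=45. Service 234; fixed 120; total 354.
{A, E}: service 234 + fixed 155 = 389
{A, C}: P→A 2·19=38, Q→A 8·14=112, R→A 3·13=39, S→A 3·15=45. Service 234; fixed 171; total 405.
{A, B, C, D, E, F}: P→A 2·19=38, Q→B 4·14=56, R→A 3·13=39, S→A 3·15=45. Service 178; fixed 557; total 735.
No other subset beats 354.

Minimum total cost: 354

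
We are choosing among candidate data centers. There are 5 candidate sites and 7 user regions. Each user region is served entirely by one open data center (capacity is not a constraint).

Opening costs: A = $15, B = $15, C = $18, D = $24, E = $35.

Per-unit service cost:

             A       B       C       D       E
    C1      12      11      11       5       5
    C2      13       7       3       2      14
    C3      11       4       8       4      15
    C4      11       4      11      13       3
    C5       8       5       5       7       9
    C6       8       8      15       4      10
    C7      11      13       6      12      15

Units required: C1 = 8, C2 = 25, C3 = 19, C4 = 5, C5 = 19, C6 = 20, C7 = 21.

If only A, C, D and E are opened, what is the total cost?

Total cost: 574

Each user region is assigned to its cheapest site among the open ones.
{A, C, D, E}: C1→D 5·8=40, C2→D 2·25=50, C3→D 4·19=76, C4→E 3·5=15, C5→C 5·19=95, C6→D 4·20=80, C7→C 6·21=126. Service 482; fixed 92; total 574.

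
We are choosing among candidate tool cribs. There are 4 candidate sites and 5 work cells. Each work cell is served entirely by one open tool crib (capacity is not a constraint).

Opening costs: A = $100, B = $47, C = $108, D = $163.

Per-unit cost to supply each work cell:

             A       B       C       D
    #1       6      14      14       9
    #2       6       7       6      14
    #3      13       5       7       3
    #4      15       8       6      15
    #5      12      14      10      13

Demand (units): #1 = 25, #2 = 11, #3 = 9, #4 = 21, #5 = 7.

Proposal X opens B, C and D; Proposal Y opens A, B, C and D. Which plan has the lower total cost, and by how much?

Proposal X is cheaper by 25.

Proposal X: {B, C, D}: #1→D 9·25=225, #2→C 6·11=66, #3→D 3·9=27, #4→C 6·21=126, #5→C 10·7=70. Service 514; fixed 318; total 832.
Proposal Y: {A, B, C, D}: #1→A 6·25=150, #2→A 6·11=66, #3→D 3·9=27, #4→C 6·21=126, #5→C 10·7=70. Service 439; fixed 418; total 857.
Difference: |832 − 857| = 25.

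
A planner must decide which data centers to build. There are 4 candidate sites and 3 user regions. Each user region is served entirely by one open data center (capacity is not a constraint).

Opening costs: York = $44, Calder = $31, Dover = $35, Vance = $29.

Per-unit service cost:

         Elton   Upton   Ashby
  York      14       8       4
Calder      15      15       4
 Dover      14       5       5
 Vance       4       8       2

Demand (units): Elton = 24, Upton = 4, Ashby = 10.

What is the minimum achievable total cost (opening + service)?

For any fixed open set, each user region goes to its cheapest open site; total = fixed + service.
{Vance}: Elton→Vance 4·24=96, Upton→Vance 8·4=32, Ashby→Vance 2·10=20. Service 148; fixed 29; total 177.
{Dover, Vance}: service 136 + fixed 64 = 200
{Calder, Vance}: service 148 + fixed 60 = 208
{York, Calder, Dover, Vance}: Elton→Vance 4·24=96, Upton→Dover 5·4=20, Ashby→Vance 2·10=20. Service 136; fixed 139; total 275.
No other subset beats 177.

Minimum total cost: 177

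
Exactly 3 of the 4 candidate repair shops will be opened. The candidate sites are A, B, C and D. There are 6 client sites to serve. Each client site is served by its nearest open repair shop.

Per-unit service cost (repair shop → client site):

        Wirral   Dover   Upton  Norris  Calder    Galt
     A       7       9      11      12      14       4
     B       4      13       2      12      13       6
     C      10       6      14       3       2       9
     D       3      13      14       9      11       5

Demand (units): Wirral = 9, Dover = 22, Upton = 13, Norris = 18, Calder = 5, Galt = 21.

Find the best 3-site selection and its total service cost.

With exactly 3 open, each client site uses its cheapest among the chosen.
{A, B, C}: Wirral→B 4·9=36, Dover→C 6·22=132, Upton→B 2·13=26, Norris→C 3·18=54, Calder→C 2·5=10, Galt→A 4·21=84. Service cost 342.
{B, C, D}: service cost 354
{A, C, D}: service cost 450
Among all 4 size-3 choices, {A, B, C} is lowest.

Choose A, B and C; total service cost 342.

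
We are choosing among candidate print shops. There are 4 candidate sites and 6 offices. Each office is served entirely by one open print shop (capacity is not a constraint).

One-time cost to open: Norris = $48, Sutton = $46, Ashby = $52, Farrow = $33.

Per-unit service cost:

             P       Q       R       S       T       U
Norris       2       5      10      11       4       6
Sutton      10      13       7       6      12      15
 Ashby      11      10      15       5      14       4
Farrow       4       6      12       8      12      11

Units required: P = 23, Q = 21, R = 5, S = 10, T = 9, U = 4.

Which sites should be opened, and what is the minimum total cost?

For any fixed open set, each office goes to its cheapest open site; total = fixed + service.
{Norris, Sutton}: P→Norris 2·23=46, Q→Norris 5·21=105, R→Sutton 7·5=35, S→Sutton 6·10=60, T→Norris 4·9=36, U→Norris 6·4=24. Service 306; fixed 94; total 400.
{Norris, Ashby}: P→Norris 2·23=46, Q→Norris 5·21=105, R→Norris 10·5=50, S→Ashby 5·10=50, T→Norris 4·9=36, U→Ashby 4·4=16. Service 303; fixed 100; total 403.
{Norris}: service 371 + fixed 48 = 419
{Norris, Sutton, Ashby, Farrow}: service 288 + fixed 179 = 467
No other subset beats 400.

Open Norris and Sutton; minimum total cost 400.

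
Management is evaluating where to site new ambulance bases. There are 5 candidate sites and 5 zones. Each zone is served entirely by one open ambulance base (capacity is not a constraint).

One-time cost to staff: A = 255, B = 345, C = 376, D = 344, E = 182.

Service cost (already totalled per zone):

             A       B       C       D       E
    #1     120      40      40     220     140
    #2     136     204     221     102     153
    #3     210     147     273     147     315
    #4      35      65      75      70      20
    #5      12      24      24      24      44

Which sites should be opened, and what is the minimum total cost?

Open A only; minimum total cost 768.

For any fixed open set, each zone goes to its cheapest open site; total = fixed + service.
{A}: #1→A 120, #2→A 136, #3→A 210, #4→A 35, #5→A 12. Service 513; fixed 255; total 768.
{B}: service 480 + fixed 345 = 825
{E}: #1→E 140, #2→E 153, #3→E 315, #4→E 20, #5→E 44. Service 672; fixed 182; total 854.
{A, B, C, D, E}: #1→B 40, #2→D 102, #3→B 147, #4→E 20, #5→A 12. Service 321; fixed 1502; total 1823.
No other subset beats 768.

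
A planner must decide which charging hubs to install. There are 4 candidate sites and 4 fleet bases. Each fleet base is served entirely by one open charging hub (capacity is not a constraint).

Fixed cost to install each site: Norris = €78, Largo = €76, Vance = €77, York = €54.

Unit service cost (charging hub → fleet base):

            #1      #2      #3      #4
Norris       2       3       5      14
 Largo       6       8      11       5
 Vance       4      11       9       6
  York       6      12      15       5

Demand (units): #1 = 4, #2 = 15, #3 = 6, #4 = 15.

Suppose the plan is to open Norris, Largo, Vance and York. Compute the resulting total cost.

Each fleet base is assigned to its cheapest site among the open ones.
{Norris, Largo, Vance, York}: #1→Norris 2·4=8, #2→Norris 3·15=45, #3→Norris 5·6=30, #4→Largo 5·15=75. Service 158; fixed 285; total 443.

Total cost: 443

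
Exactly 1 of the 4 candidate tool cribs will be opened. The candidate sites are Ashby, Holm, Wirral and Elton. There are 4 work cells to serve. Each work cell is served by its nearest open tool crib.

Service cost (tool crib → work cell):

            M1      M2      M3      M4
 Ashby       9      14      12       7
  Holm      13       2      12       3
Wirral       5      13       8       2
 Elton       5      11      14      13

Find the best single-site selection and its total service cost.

With exactly 1 open, each work cell uses its cheapest among the chosen.
{Wirral}: M1→Wirral 5, M2→Wirral 13, M3→Wirral 8, M4→Wirral 2. Service cost 28.
{Holm}: service cost 30
{Ashby}: service cost 42
Among all 4 size-1 choices, {Wirral} is lowest.

Choose Wirral only; total service cost 28.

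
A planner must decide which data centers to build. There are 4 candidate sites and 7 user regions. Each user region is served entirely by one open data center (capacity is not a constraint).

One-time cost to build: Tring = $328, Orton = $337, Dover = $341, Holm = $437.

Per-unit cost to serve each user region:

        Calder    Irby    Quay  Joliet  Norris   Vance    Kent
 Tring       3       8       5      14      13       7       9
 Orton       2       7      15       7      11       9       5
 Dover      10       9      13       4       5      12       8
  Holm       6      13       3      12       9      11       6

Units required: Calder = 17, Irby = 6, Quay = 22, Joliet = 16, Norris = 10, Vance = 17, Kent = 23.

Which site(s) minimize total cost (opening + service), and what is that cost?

For any fixed open set, each user region goes to its cheapest open site; total = fixed + service.
{Tring}: Calder→Tring 3·17=51, Irby→Tring 8·6=48, Quay→Tring 5·22=110, Joliet→Tring 14·16=224, Norris→Tring 13·10=130, Vance→Tring 7·17=119, Kent→Tring 9·23=207. Service 889; fixed 328; total 1217.
{Orton}: service 896 + fixed 337 = 1233
{Holm}: Calder→Holm 6·17=102, Irby→Holm 13·6=78, Quay→Holm 3·22=66, Joliet→Holm 12·16=192, Norris→Holm 9·10=90, Vance→Holm 11·17=187, Kent→Holm 6·23=138. Service 853; fixed 437; total 1290.
{Tring, Orton, Dover, Holm}: service 490 + fixed 1443 = 1933
No other subset beats 1217.

Open Tring only; minimum total cost 1217.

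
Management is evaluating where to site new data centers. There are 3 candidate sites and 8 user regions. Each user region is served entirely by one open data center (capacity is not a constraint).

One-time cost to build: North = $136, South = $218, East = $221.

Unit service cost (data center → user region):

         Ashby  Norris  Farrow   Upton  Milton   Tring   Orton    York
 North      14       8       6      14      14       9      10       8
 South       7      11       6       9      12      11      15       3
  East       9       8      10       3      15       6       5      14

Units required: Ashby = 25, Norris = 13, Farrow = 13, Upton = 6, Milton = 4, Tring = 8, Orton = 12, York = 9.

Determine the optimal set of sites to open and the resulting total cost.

Open East only; minimum total cost 992.

For any fixed open set, each user region goes to its cheapest open site; total = fixed + service.
{East}: Ashby→East 9·25=225, Norris→East 8·13=104, Farrow→East 10·13=130, Upton→East 3·6=18, Milton→East 15·4=60, Tring→East 6·8=48, Orton→East 5·12=60, York→East 14·9=126. Service 771; fixed 221; total 992.
{South, East}: Ashby→South 7·25=175, Norris→East 8·13=104, Farrow→South 6·13=78, Upton→East 3·6=18, Milton→South 12·4=48, Tring→East 6·8=48, Orton→East 5·12=60, York→South 3·9=27. Service 558; fixed 439; total 997.
{South}: Ashby→South 7·25=175, Norris→South 11·13=143, Farrow→South 6·13=78, Upton→South 9·6=54, Milton→South 12·4=48, Tring→South 11·8=88, Orton→South 15·12=180, York→South 3·9=27. Service 793; fixed 218; total 1011.
{North, South, East}: Ashby→South 7·25=175, Norris→North 8·13=104, Farrow→North 6·13=78, Upton→East 3·6=18, Milton→South 12·4=48, Tring→East 6·8=48, Orton→East 5·12=60, York→South 3·9=27. Service 558; fixed 575; total 1133.
No other subset beats 992.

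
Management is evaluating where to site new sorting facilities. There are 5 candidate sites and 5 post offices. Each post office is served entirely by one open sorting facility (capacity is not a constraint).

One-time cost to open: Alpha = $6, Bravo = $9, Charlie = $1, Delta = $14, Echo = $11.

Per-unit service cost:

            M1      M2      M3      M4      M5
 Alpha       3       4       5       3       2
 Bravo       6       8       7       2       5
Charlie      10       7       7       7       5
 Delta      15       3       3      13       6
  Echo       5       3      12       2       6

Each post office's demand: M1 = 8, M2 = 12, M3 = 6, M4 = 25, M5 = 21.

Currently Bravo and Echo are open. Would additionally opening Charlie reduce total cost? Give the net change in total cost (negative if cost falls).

No — net change +1 (cost rises by 1).

Current service cost with {Bravo, Echo}: 273.
Adding Charlie: each post office re-picks its cheapest; new service cost 273, saving 0.
Extra fixed cost: 1. Net change = 1 − 0 = 1.
(Totals: 293 → 294.)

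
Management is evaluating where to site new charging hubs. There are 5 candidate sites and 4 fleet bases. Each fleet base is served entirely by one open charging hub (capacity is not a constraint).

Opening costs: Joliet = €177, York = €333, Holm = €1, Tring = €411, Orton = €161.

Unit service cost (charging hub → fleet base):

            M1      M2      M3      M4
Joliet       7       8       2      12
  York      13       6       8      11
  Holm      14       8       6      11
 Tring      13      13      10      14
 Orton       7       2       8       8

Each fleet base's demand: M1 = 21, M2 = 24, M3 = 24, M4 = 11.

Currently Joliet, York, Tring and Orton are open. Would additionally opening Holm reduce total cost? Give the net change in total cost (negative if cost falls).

Current service cost with {Joliet, York, Tring, Orton}: 331.
Adding Holm: each fleet base re-picks its cheapest; new service cost 331, saving 0.
Extra fixed cost: 1. Net change = 1 − 0 = 1.
(Totals: 1413 → 1414.)

No — net change +1 (cost rises by 1).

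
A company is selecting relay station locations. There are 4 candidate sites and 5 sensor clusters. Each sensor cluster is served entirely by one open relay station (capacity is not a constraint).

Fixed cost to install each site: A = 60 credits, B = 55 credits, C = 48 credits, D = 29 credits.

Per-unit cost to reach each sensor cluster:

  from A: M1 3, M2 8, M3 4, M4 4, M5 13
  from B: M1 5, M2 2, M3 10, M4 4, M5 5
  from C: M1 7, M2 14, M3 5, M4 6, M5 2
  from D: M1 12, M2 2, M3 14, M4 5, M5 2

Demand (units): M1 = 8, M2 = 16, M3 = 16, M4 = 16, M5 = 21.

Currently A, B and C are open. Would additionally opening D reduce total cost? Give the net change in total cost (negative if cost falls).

Current service cost with {A, B, C}: 226.
Adding D: each sensor cluster re-picks its cheapest; new service cost 226, saving 0.
Extra fixed cost: 29. Net change = 29 − 0 = 29.
(Totals: 389 → 418.)

No — net change +29 (cost rises by 29).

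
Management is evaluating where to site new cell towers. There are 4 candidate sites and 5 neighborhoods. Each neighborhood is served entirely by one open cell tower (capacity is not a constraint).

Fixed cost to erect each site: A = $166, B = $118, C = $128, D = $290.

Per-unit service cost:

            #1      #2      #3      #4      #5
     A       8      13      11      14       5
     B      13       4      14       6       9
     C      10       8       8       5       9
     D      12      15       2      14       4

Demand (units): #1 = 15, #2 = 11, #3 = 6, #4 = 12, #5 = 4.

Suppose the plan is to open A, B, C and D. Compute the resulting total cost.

Total cost: 954

Each neighborhood is assigned to its cheapest site among the open ones.
{A, B, C, D}: #1→A 8·15=120, #2→B 4·11=44, #3→D 2·6=12, #4→C 5·12=60, #5→D 4·4=16. Service 252; fixed 702; total 954.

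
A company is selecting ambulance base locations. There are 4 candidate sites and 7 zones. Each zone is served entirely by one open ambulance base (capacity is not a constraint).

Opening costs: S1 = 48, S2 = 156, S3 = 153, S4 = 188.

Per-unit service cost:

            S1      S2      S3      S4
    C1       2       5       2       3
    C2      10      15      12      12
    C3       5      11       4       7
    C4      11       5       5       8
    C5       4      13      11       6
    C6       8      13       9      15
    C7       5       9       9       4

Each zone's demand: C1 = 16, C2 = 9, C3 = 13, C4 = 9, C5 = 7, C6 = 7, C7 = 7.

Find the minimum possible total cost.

For any fixed open set, each zone goes to its cheapest open site; total = fixed + service.
{S1}: C1→S1 2·16=32, C2→S1 10·9=90, C3→S1 5·13=65, C4→S1 11·9=99, C5→S1 4·7=28, C6→S1 8·7=56, C7→S1 5·7=35. Service 405; fixed 48; total 453.
{S1, S3}: service 338 + fixed 201 = 539
{S1, S2}: C1→S1 2·16=32, C2→S1 10·9=90, C3→S1 5·13=65, C4→S2 5·9=45, C5→S1 4·7=28, C6→S1 8·7=56, C7→S1 5·7=35. Service 351; fixed 204; total 555.
{S1, S2, S3, S4}: service 331 + fixed 545 = 876
(All 15 nonempty subsets were checked; S1 only is lowest.)

Minimum total cost: 453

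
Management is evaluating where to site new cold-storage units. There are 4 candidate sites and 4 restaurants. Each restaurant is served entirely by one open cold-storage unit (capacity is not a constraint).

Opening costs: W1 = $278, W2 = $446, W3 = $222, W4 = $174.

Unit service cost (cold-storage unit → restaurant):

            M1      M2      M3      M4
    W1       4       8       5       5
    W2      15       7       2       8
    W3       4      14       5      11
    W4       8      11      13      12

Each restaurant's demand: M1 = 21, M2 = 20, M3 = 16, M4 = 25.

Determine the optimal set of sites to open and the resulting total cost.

Open W1 only; minimum total cost 727.

For any fixed open set, each restaurant goes to its cheapest open site; total = fixed + service.
{W1}: M1→W1 4·21=84, M2→W1 8·20=160, M3→W1 5·16=80, M4→W1 5·25=125. Service 449; fixed 278; total 727.
{W1, W4}: service 449 + fixed 452 = 901
{W3}: service 719 + fixed 222 = 941
{W1, W2, W3, W4}: M1→W1 4·21=84, M2→W2 7·20=140, M3→W2 2·16=32, M4→W1 5·25=125. Service 381; fixed 1120; total 1501.
No other subset beats 727.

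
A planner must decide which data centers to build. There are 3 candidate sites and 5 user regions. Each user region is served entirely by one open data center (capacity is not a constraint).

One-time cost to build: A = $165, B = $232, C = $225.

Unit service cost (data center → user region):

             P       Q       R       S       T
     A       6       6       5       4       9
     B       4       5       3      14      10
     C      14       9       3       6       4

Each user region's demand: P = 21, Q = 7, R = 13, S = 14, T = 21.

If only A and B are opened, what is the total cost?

Each user region is assigned to its cheapest site among the open ones.
{A, B}: P→B 4·21=84, Q→B 5·7=35, R→B 3·13=39, S→A 4·14=56, T→A 9·21=189. Service 403; fixed 397; total 800.

Total cost: 800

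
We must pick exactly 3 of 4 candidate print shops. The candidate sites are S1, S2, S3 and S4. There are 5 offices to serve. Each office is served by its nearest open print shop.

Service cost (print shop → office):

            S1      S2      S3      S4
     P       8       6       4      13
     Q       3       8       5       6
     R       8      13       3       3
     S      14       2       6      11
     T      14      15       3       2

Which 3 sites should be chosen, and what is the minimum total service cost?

Choose S1, S2 and S3; total service cost 15.

With exactly 3 open, each office uses its cheapest among the chosen.
{S1, S2, S3}: P→S3 4, Q→S1 3, R→S3 3, S→S2 2, T→S3 3. Service cost 15.
{S1, S2, S4}: service cost 16
{S2, S3, S4}: service cost 16
Among all 4 size-3 choices, {S1, S2, S3} is lowest.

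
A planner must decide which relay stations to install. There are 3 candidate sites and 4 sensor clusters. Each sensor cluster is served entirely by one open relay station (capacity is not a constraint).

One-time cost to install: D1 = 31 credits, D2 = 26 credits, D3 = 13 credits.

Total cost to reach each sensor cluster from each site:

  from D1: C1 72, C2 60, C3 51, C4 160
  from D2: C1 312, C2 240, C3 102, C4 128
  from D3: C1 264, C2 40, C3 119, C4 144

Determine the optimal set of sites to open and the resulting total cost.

For any fixed open set, each sensor cluster goes to its cheapest open site; total = fixed + service.
{D1, D3}: C1→D1 72, C2→D3 40, C3→D1 51, C4→D3 144. Service 307; fixed 44; total 351.
{D1, D2, D3}: service 291 + fixed 70 = 361
{D1, D2}: service 311 + fixed 57 = 368
{D3}: C1→D3 264, C2→D3 40, C3→D3 119, C4→D3 144. Service 567; fixed 13; total 580.
No other subset beats 351.

Open D1 and D3; minimum total cost 351.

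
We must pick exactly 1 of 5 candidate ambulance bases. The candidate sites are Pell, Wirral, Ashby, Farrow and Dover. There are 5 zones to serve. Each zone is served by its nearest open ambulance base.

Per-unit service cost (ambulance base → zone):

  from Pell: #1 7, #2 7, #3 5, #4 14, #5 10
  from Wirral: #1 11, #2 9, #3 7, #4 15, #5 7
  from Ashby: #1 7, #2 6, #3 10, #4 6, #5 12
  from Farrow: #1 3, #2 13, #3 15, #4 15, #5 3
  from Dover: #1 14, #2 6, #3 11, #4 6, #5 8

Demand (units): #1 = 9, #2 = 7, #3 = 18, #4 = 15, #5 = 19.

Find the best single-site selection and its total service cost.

With exactly 1 open, each zone uses its cheapest among the chosen.
{Pell}: #1→Pell 7·9=63, #2→Pell 7·7=49, #3→Pell 5·18=90, #4→Pell 14·15=210, #5→Pell 10·19=190. Service cost 602.
{Ashby}: service cost 603
{Dover}: service cost 608
Among all 5 size-1 choices, {Pell} is lowest.

Choose Pell only; total service cost 602.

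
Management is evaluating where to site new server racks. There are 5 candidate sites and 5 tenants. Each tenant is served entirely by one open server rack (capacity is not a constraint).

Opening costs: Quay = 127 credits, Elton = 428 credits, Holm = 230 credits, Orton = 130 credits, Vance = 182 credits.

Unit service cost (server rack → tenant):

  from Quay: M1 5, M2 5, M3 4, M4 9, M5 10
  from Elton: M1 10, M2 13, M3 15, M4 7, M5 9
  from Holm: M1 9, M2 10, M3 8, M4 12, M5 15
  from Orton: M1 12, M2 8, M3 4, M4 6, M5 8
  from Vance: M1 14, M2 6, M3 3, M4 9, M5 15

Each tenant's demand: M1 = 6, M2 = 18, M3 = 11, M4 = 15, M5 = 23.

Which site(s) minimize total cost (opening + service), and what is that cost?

For any fixed open set, each tenant goes to its cheapest open site; total = fixed + service.
{Quay}: M1→Quay 5·6=30, M2→Quay 5·18=90, M3→Quay 4·11=44, M4→Quay 9·15=135, M5→Quay 10·23=230. Service 529; fixed 127; total 656.
{Orton}: service 534 + fixed 130 = 664
{Quay, Orton}: service 438 + fixed 257 = 695
{Quay, Elton, Holm, Orton, Vance}: service 427 + fixed 1097 = 1524
No other subset beats 656.

Open Quay only; minimum total cost 656.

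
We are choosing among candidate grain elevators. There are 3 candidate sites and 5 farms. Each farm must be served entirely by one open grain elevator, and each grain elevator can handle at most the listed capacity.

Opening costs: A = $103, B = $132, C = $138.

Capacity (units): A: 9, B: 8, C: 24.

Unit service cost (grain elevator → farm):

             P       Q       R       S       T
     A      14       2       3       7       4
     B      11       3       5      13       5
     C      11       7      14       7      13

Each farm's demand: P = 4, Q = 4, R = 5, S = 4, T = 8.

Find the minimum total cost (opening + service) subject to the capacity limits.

Open {A, C}: P→C 11·4=44, Q→A 2·4=8, R→A 3·5=15, S→C 7·4=28, T→C 13·8=104.
Loads: A carries 9/9, C carries 16/24. Service 199; fixed 241; total 440.
Next best feasible plan costs 443.

Minimum total cost: 440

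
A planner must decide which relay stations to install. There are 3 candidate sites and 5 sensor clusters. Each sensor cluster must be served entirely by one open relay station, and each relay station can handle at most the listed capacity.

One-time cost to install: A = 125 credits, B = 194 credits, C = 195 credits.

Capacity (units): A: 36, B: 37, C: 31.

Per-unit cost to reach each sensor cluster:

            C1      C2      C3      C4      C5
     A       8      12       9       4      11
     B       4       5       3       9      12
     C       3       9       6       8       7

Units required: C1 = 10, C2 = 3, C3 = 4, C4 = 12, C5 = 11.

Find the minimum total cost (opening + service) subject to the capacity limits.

Minimum total cost: 526

Open {A, C}: C1→C 3·10=30, C2→C 9·3=27, C3→C 6·4=24, C4→A 4·12=48, C5→C 7·11=77.
Loads: A carries 12/36, C carries 28/31. Service 206; fixed 320; total 526.
Next best feasible plan costs 535.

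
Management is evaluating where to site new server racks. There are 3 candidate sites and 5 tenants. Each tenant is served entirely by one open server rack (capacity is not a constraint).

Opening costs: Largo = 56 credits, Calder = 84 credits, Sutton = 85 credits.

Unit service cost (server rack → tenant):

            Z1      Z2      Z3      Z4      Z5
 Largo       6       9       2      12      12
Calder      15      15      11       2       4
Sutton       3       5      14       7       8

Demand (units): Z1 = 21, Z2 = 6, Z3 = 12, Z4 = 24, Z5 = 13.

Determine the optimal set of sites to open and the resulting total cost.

Open Largo, Calder and Sutton; minimum total cost 442.

For any fixed open set, each tenant goes to its cheapest open site; total = fixed + service.
{Largo, Calder, Sutton}: Z1→Sutton 3·21=63, Z2→Sutton 5·6=30, Z3→Largo 2·12=24, Z4→Calder 2·24=48, Z5→Calder 4·13=52. Service 217; fixed 225; total 442.
{Largo, Calder}: Z1→Largo 6·21=126, Z2→Largo 9·6=54, Z3→Largo 2·12=24, Z4→Calder 2·24=48, Z5→Calder 4·13=52. Service 304; fixed 140; total 444.
{Calder, Sutton}: Z1→Sutton 3·21=63, Z2→Sutton 5·6=30, Z3→Calder 11·12=132, Z4→Calder 2·24=48, Z5→Calder 4·13=52. Service 325; fixed 169; total 494.
{Largo}: service 648 + fixed 56 = 704
No other subset beats 442.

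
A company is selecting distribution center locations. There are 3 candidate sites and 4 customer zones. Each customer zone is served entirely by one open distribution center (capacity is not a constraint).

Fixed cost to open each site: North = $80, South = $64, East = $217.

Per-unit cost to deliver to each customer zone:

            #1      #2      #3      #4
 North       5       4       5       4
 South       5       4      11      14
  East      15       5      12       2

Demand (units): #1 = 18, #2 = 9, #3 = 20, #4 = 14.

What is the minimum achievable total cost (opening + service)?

For any fixed open set, each customer zone goes to its cheapest open site; total = fixed + service.
{North}: #1→North 5·18=90, #2→North 4·9=36, #3→North 5·20=100, #4→North 4·14=56. Service 282; fixed 80; total 362.
{North, South}: #1→North 5·18=90, #2→North 4·9=36, #3→North 5·20=100, #4→North 4·14=56. Service 282; fixed 144; total 426.
{North, East}: service 254 + fixed 297 = 551
{North, South, East}: service 254 + fixed 361 = 615
No other subset beats 362.

Minimum total cost: 362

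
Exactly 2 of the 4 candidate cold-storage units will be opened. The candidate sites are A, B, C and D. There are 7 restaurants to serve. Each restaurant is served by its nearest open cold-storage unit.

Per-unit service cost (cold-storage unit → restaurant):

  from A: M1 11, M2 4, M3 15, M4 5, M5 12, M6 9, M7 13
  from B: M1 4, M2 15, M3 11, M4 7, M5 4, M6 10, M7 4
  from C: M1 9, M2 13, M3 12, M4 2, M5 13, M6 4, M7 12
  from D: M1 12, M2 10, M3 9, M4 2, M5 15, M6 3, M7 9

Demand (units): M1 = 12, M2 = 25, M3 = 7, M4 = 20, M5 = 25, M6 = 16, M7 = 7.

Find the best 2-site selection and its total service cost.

With exactly 2 open, each restaurant uses its cheapest among the chosen.
{B, D}: M1→B 4·12=48, M2→D 10·25=250, M3→D 9·7=63, M4→D 2·20=40, M5→B 4·25=100, M6→D 3·16=48, M7→B 4·7=28. Service cost 577.
{A, B}: service cost 597
{B, C}: service cost 682
Among all 6 size-2 choices, {B, D} is lowest.

Choose B and D; total service cost 577.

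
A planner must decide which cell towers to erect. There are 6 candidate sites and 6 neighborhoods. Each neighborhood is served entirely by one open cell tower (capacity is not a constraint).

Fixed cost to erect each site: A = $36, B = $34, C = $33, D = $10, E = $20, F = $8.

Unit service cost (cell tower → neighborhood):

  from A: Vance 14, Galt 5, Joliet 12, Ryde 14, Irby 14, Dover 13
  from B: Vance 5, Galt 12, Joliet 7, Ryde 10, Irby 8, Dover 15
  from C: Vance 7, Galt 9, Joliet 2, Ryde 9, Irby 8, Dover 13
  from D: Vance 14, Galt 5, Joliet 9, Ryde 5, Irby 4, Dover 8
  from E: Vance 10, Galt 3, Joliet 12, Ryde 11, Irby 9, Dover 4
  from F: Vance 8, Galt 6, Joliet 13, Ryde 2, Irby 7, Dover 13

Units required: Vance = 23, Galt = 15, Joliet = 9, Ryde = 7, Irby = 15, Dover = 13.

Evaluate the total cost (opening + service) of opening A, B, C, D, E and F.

Each neighborhood is assigned to its cheapest site among the open ones.
{A, B, C, D, E, F}: Vance→B 5·23=115, Galt→E 3·15=45, Joliet→C 2·9=18, Ryde→F 2·7=14, Irby→D 4·15=60, Dover→E 4·13=52. Service 304; fixed 141; total 445.

Total cost: 445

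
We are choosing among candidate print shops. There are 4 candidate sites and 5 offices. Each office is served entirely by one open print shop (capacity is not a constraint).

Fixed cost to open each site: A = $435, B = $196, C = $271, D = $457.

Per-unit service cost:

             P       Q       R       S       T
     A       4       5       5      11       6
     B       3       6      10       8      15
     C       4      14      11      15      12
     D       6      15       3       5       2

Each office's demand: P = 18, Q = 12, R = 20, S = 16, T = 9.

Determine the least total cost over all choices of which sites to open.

For any fixed open set, each office goes to its cheapest open site; total = fixed + service.
{B}: P→B 3·18=54, Q→B 6·12=72, R→B 10·20=200, S→B 8·16=128, T→B 15·9=135. Service 589; fixed 196; total 785.
{A}: service 462 + fixed 435 = 897
{D}: service 446 + fixed 457 = 903
{A, B, C, D}: P→B 3·18=54, Q→A 5·12=60, R→D 3·20=60, S→D 5·16=80, T→D 2·9=18. Service 272; fixed 1359; total 1631.
(All 15 nonempty subsets were checked; B only is lowest.)

Minimum total cost: 785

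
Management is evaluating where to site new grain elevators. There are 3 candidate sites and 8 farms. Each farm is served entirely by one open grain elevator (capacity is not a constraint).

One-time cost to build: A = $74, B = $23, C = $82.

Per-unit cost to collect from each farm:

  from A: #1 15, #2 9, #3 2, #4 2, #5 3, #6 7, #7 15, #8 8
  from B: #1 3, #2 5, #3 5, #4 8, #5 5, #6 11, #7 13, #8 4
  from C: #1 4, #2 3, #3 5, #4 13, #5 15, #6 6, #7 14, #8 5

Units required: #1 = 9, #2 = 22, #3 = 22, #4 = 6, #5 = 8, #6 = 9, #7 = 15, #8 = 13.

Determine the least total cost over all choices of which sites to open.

For any fixed open set, each farm goes to its cheapest open site; total = fixed + service.
{A, B}: #1→B 3·9=27, #2→B 5·22=110, #3→A 2·22=44, #4→A 2·6=12, #5→A 3·8=24, #6→A 7·9=63, #7→B 13·15=195, #8→B 4·13=52. Service 527; fixed 97; total 624.
{A, B, C}: #1→B 3·9=27, #2→C 3·22=66, #3→A 2·22=44, #4→A 2·6=12, #5→A 3·8=24, #6→C 6·9=54, #7→B 13·15=195, #8→B 4·13=52. Service 474; fixed 179; total 653.
{A, C}: service 511 + fixed 156 = 667
{B}: #1→B 3·9=27, #2→B 5·22=110, #3→B 5·22=110, #4→B 8·6=48, #5→B 5·8=40, #6→B 11·9=99, #7→B 13·15=195, #8→B 4·13=52. Service 681; fixed 23; total 704.
(All 7 nonempty subsets were checked; A and B is lowest.)

Minimum total cost: 624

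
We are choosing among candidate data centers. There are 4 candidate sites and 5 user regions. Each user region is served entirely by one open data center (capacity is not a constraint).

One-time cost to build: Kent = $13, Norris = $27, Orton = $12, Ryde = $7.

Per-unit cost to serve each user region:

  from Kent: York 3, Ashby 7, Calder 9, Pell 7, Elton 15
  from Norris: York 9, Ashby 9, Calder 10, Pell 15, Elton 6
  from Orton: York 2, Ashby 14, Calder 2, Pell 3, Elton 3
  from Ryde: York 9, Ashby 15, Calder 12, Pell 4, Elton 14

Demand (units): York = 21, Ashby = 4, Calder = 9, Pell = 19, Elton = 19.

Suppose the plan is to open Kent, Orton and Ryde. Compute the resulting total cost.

Each user region is assigned to its cheapest site among the open ones.
{Kent, Orton, Ryde}: York→Orton 2·21=42, Ashby→Kent 7·4=28, Calder→Orton 2·9=18, Pell→Orton 3·19=57, Elton→Orton 3·19=57. Service 202; fixed 32; total 234.

Total cost: 234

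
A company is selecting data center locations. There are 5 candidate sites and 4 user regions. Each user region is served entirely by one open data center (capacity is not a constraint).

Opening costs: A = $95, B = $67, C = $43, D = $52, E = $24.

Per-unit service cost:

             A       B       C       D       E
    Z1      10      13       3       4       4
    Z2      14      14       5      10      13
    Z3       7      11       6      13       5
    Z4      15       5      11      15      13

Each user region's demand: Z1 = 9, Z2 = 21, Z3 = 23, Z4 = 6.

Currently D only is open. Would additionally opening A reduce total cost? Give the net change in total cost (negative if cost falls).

Yes — net change −43 (cost falls by 43).

Current service cost with {D}: 635.
Adding A: each user region re-picks its cheapest; new service cost 497, saving 138.
Extra fixed cost: 95. Net change = 95 − 138 = -43.
(Totals: 687 → 644.)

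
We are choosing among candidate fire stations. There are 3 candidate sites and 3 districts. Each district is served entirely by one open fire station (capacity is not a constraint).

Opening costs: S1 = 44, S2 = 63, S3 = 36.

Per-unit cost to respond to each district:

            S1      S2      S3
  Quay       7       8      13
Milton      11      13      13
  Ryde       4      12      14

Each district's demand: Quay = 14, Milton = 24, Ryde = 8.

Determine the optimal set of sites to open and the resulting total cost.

For any fixed open set, each district goes to its cheapest open site; total = fixed + service.
{S1}: Quay→S1 7·14=98, Milton→S1 11·24=264, Ryde→S1 4·8=32. Service 394; fixed 44; total 438.
{S1, S3}: service 394 + fixed 80 = 474
{S1, S2}: service 394 + fixed 107 = 501
{S1, S2, S3}: Quay→S1 7·14=98, Milton→S1 11·24=264, Ryde→S1 4·8=32. Service 394; fixed 143; total 537.
No other subset beats 438.

Open S1 only; minimum total cost 438.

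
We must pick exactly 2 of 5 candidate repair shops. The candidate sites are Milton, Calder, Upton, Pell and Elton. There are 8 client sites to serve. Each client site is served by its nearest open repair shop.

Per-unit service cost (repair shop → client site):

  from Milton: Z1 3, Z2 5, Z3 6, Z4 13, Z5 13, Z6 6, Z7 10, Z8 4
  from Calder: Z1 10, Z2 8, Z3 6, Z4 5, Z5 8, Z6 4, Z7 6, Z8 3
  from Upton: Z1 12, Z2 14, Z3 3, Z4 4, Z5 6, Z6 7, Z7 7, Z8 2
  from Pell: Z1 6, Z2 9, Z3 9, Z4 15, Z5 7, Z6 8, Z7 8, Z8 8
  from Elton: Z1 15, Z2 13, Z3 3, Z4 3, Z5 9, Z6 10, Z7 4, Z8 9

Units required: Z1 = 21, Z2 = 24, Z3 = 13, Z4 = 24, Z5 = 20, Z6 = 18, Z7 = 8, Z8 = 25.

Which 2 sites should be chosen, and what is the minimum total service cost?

Choose Milton and Upton; total service cost 652.

With exactly 2 open, each client site uses its cheapest among the chosen.
{Milton, Upton}: Z1→Milton 3·21=63, Z2→Milton 5·24=120, Z3→Upton 3·13=39, Z4→Upton 4·24=96, Z5→Upton 6·20=120, Z6→Milton 6·18=108, Z7→Upton 7·8=56, Z8→Upton 2·25=50. Service cost 652.
{Milton, Elton}: service cost 714
{Milton, Calder}: service cost 736
Among all 10 size-2 choices, {Milton, Upton} is lowest.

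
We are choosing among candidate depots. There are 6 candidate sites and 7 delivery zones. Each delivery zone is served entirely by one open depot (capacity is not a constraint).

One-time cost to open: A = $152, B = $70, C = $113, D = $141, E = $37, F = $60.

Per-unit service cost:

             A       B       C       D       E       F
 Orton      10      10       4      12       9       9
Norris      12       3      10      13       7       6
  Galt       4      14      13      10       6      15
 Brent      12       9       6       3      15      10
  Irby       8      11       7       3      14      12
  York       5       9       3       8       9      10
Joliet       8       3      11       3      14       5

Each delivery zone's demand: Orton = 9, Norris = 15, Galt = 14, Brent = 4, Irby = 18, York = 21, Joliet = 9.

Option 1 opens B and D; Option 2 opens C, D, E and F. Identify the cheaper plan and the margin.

Option 1: {B, D}: Orton→B 10·9=90, Norris→B 3·15=45, Galt→D 10·14=140, Brent→D 3·4=12, Irby→D 3·18=54, York→D 8·21=168, Joliet→B 3·9=27. Service 536; fixed 211; total 747.
Option 2: {C, D, E, F}: Orton→C 4·9=36, Norris→F 6·15=90, Galt→E 6·14=84, Brent→D 3·4=12, Irby→D 3·18=54, York→C 3·21=63, Joliet→D 3·9=27. Service 366; fixed 351; total 717.
Difference: |747 − 717| = 30.

Option 2 is cheaper by 30.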